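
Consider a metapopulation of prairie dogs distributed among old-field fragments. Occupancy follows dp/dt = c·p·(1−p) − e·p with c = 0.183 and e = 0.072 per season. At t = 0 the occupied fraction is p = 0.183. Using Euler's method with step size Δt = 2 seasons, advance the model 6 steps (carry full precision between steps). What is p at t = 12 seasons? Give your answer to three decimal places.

0.374

Update rule: p ← p + [c·p·(1−p) − e·p]·Δt with Δt = 2.
t = 2: p = 0.18300 + (+0.02837) = 0.21137
t = 4: p = 0.21137 + (+0.03057) = 0.24194
t = 6: p = 0.24194 + (+0.03229) = 0.27423
t = 8: p = 0.27423 + (+0.03336) = 0.30758
t = 10: p = 0.30758 + (+0.03366) = 0.34124
t = 12: p = 0.34124 + (+0.03314) = 0.37438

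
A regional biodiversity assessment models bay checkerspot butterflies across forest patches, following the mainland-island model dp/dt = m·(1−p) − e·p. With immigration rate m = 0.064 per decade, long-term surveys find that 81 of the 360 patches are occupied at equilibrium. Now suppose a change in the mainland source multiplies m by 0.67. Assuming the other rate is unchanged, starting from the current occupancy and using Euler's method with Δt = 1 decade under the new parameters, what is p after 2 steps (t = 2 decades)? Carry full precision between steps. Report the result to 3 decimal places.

Observed p* = 81/360 = 0.22500.
Balance m(1−p*) = e·p* gives e = m(1−p*)/p* = 0.064×0.77500/0.22500 = 0.22044.
Starting from p₀ = 0.22500; update p ← p + (dp/dt)·Δt with the new parameters.
  1  |  dp/dt·Δt = -0.016368  |  p_1 = 0.208632
  2  |  dp/dt·Δt = -0.012058  |  p_2 = 0.196574

0.197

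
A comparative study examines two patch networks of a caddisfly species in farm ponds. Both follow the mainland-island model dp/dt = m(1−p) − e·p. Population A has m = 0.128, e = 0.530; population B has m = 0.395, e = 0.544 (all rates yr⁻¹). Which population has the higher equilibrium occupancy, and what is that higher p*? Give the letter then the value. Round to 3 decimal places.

A: p*_A = m/(m+e) = 0.128/0.6580 = 0.1945.
B: p*_B = 0.395/0.9390 = 0.4207.
B is higher at 0.4207.

B, 0.421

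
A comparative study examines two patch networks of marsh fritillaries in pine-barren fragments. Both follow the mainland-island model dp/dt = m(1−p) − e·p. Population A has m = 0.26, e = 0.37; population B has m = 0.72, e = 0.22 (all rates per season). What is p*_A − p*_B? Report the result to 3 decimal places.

A: p*_A = m/(m+e) = 0.26/0.6300 = 0.4127.
B: p*_B = 0.72/0.9400 = 0.7660.
p*_A − p*_B = 0.4127 − 0.7660 = -0.3533.

-0.353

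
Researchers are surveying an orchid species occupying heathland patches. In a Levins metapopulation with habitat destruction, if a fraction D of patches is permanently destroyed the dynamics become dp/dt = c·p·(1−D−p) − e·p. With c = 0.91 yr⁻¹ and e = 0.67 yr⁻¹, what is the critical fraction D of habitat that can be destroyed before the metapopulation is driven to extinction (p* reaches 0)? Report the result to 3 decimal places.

0.264

The nontrivial equilibrium is p* = (1−D) − e/c; extinction occurs when this hits zero.
So D_crit = 1 − e/c = 1 − 0.67/0.91 = 1 − 0.7363 = 0.2637.
This equals the undisturbed p*, a classic result of Lande's extension.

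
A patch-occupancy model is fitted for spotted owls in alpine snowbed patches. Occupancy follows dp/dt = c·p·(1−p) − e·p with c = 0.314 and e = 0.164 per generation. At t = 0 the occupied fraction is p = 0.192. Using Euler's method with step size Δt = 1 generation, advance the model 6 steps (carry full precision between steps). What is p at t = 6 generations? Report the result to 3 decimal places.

0.298

Update rule: p ← p + [c·p·(1−p) − e·p]·Δt with Δt = 1.
step 1: Δp = +0.01722, p = 0.20922
step 2: Δp = +0.01764, p = 0.22686
step 3: Δp = +0.01787, p = 0.24473
step 4: Δp = +0.01790, p = 0.26264
step 5: Δp = +0.01774, p = 0.28037
step 6: Δp = +0.01737, p = 0.29774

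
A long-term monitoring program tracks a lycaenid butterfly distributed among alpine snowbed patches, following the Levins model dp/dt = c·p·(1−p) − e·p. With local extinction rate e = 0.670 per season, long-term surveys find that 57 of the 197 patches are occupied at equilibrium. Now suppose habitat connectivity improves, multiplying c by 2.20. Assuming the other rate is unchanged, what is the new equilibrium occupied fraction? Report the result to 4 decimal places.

Observed p* = 57/197 = 0.28934.
Balance c(1−p*) = e gives c = e/(1 − 0.28934) = 0.670/0.71066 = 0.94279.
New p* = 1 − e/c = 1 − 0.67000/2.07414 = 0.67697.

0.6770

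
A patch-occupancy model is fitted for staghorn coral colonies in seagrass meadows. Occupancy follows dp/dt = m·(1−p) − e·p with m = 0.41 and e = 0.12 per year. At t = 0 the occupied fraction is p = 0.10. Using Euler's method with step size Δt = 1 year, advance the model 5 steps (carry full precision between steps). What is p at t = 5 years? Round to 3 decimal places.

0.758

Update rule: p ← p + [m·(1−p) − e·p]·Δt with Δt = 1.
  1  |  dp/dt·Δt = +0.357000  |  p_1 = 0.457000
  2  |  dp/dt·Δt = +0.167790  |  p_2 = 0.624790
  3  |  dp/dt·Δt = +0.078861  |  p_3 = 0.703651
  4  |  dp/dt·Δt = +0.037065  |  p_4 = 0.740716
  5  |  dp/dt·Δt = +0.017420  |  p_5 = 0.758137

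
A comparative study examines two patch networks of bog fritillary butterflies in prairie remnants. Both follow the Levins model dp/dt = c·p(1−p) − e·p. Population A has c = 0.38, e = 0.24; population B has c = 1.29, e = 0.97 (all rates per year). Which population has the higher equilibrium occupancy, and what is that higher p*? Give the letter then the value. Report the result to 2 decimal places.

A: p*_A = 1 − 0.24/0.38 = 0.3684.
B: p*_B = 1 − 0.97/1.29 = 0.2481.
A is higher at 0.3684.

A, 0.37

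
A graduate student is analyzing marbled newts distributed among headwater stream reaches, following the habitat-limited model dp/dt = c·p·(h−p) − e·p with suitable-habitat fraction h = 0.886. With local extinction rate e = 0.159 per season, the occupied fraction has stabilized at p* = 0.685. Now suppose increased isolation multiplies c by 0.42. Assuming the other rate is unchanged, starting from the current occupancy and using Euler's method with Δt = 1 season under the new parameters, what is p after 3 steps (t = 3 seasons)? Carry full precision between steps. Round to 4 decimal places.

Balance c(h−p*) = e gives c = e/(0.886 − 0.68500) = 0.159/0.20100 = 0.79104.
Starting from p₀ = 0.68500; update p ← p + (dp/dt)·Δt with the new parameters.
t = 1: p = 0.68500 + (-0.06317) = 0.62183
t = 2: p = 0.62183 + (-0.04429) = 0.57754
t = 3: p = 0.57754 + (-0.03264) = 0.54490

0.5449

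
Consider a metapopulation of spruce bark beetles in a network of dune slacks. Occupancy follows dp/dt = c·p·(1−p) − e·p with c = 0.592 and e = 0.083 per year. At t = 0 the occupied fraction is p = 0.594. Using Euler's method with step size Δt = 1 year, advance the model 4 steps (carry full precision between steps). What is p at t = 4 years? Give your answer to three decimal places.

Update rule: p ← p + [c·p·(1−p) − e·p]·Δt with Δt = 1.
  1  |  dp/dt·Δt = +0.093467  |  p_1 = 0.687467
  2  |  dp/dt·Δt = +0.070135  |  p_2 = 0.757602
  3  |  dp/dt·Δt = +0.045835  |  p_3 = 0.803437
  4  |  dp/dt·Δt = +0.026807  |  p_4 = 0.830244

0.830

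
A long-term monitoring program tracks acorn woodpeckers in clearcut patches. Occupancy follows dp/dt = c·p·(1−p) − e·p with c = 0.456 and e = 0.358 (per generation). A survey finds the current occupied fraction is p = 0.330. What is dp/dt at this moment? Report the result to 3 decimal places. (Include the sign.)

Colonization term: c·p·(1−p) = 0.456×0.330×0.6700 = 0.10082.
Extinction term: e·p = 0.11814.
dp/dt = 0.10082 − 0.11814 = -0.01732.

-0.017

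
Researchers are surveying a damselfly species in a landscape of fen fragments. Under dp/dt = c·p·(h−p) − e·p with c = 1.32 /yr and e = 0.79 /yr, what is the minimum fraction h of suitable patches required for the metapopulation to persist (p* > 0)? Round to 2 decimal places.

0.60

p* = h − e/c is positive only when h > e/c.
h_min = e/c = 0.79/1.32 = 0.5985.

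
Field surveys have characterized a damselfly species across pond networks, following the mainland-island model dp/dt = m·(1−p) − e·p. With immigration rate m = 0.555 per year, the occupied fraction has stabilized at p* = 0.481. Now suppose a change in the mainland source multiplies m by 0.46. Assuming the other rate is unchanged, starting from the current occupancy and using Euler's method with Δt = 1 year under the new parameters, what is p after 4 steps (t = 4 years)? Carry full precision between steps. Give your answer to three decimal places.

Balance m(1−p*) = e·p* gives e = m(1−p*)/p* = 0.555×0.51900/0.48100 = 0.59885.
Starting from p₀ = 0.48100; update p ← p + (dp/dt)·Δt with the new parameters.
  1  |  dp/dt·Δt = -0.155544  |  p_1 = 0.325456
  2  |  dp/dt·Δt = -0.022687  |  p_2 = 0.302769
  3  |  dp/dt·Δt = -0.003309  |  p_3 = 0.299460
  4  |  dp/dt·Δt = -0.000483  |  p_4 = 0.298977

0.299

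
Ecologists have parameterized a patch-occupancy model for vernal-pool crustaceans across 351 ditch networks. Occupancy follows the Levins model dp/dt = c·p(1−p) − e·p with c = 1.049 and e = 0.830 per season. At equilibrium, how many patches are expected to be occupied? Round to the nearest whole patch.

73

p* = 1 − e/c = 1 − 0.830/1.049 = 0.2088.
Expected occupied patches = N × p* = 351 × 0.2088 = 73.28 ≈ 73.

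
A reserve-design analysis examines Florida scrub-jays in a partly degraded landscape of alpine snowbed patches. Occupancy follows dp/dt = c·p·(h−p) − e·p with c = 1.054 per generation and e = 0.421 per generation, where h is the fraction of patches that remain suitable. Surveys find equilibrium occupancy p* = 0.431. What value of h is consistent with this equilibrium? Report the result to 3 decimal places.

0.830

At equilibrium c(h−p*) = e, so h = p* + e/c.
h = 0.431 + 0.421/1.054 = 0.431 + 0.3994 = 0.8304.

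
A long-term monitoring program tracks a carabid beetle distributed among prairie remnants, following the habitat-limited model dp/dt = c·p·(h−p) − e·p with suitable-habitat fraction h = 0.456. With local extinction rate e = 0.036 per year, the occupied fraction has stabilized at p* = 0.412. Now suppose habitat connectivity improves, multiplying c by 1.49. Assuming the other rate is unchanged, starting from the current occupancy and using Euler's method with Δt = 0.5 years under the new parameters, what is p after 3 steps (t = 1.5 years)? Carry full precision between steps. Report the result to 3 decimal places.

Balance c(h−p*) = e gives c = e/(0.456 − 0.41200) = 0.036/0.04400 = 0.81818.
Starting from p₀ = 0.41200; update p ← p + (dp/dt)·Δt with the new parameters.
t = 0.5: p = 0.41200 + (+0.00363) = 0.41563
t = 1: p = 0.41563 + (+0.00275) = 0.41838
t = 1.5: p = 0.41838 + (+0.00206) = 0.42044

0.420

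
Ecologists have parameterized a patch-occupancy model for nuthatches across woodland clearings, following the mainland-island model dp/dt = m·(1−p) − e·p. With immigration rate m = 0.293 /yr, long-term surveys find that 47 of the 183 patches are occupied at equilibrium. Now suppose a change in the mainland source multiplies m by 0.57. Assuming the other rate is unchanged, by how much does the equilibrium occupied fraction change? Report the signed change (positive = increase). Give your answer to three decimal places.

-0.092

Observed p* = 47/183 = 0.25683.
Balance m(1−p*) = e·p* gives e = m(1−p*)/p* = 0.293×0.74317/0.25683 = 0.84783.
New p* = m/(m+e) = 0.16701/(0.16701+0.84783) = 0.16457.
Δp* = 0.16457 − 0.25683 = -0.09226.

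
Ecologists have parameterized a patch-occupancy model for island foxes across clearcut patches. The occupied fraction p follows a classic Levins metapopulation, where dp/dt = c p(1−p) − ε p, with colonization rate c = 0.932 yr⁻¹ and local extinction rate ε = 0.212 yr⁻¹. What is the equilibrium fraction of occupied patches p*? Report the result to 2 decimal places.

0.77

At equilibrium, colonization balances extinction: c·p*·(1−p*) = ε·p*.
So p* = 1 − ε/c = 1 − 0.212/0.932 = 1 − 0.2275 = 0.7725.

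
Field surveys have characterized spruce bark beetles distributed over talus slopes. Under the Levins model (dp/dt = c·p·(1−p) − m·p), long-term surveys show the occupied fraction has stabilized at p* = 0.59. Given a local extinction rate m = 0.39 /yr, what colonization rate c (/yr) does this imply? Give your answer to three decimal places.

At equilibrium c(1−p*) = m, so c = m/(1−p*).
c = 0.39/(1 − 0.59) = 0.39/0.4100 = 0.9512.

0.951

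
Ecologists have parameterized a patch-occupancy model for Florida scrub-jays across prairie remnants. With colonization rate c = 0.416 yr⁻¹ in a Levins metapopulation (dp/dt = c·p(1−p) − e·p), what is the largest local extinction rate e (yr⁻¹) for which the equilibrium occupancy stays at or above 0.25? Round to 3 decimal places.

0.312

1 − e/c ≥ 0.25 ⇒ e ≤ c(1 − 0.25) = 0.416 × 0.7500.
e_max = 0.3120.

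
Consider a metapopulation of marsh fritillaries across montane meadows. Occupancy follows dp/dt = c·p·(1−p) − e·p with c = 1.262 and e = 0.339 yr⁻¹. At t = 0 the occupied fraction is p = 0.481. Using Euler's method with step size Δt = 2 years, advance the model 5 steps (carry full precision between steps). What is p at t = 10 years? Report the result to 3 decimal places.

Update rule: p ← p + [c·p·(1−p) − e·p]·Δt with Δt = 2.
t = 2: p = 0.48100 + (+0.30397) = 0.78497
t = 4: p = 0.78497 + (-0.10618) = 0.67879
t = 6: p = 0.67879 + (+0.09010) = 0.76889
t = 8: p = 0.76889 + (-0.07279) = 0.69609
t = 10: p = 0.69609 + (+0.06199) = 0.75809

0.758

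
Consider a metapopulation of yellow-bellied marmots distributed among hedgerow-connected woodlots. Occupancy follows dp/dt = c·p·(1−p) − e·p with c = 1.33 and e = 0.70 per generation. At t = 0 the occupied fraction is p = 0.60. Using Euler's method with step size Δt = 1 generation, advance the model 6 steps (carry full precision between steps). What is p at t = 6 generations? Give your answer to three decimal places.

Update rule: p ← p + [c·p·(1−p) − e·p]·Δt with Δt = 1.
  1  |  dp/dt·Δt = -0.100800  |  p_1 = 0.499200
  2  |  dp/dt·Δt = -0.016941  |  p_2 = 0.482259
  3  |  dp/dt·Δt = -0.005500  |  p_3 = 0.476759
  4  |  dp/dt·Δt = -0.001950  |  p_4 = 0.474809
  5  |  dp/dt·Δt = -0.000711  |  p_5 = 0.474099
  6  |  dp/dt·Δt = -0.000261  |  p_6 = 0.473837

0.474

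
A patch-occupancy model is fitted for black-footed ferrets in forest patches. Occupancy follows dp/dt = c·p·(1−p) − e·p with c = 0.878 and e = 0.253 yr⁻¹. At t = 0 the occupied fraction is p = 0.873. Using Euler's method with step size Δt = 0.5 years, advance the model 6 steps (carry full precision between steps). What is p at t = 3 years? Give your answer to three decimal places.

Update rule: p ← p + [c·p·(1−p) − e·p]·Δt with Δt = 0.5.
  1  |  dp/dt·Δt = -0.061762  |  p_1 = 0.811238
  2  |  dp/dt·Δt = -0.035397  |  p_2 = 0.775841
  3  |  dp/dt·Δt = -0.021797  |  p_3 = 0.754044
  4  |  dp/dt·Δt = -0.013969  |  p_4 = 0.740075
  5  |  dp/dt·Δt = -0.009172  |  p_5 = 0.730903
  6  |  dp/dt·Δt = -0.006115  |  p_6 = 0.724788

0.725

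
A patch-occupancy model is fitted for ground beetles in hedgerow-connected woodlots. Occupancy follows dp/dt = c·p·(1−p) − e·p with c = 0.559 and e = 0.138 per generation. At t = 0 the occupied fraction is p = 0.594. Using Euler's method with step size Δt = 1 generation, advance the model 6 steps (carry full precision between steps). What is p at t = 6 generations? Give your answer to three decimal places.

0.744

Update rule: p ← p + [c·p·(1−p) − e·p]·Δt with Δt = 1.
t = 1: p = 0.59400 + (+0.05284) = 0.64684
t = 2: p = 0.64684 + (+0.03843) = 0.68527
t = 3: p = 0.68527 + (+0.02599) = 0.71127
t = 4: p = 0.71127 + (+0.01665) = 0.72791
t = 5: p = 0.72791 + (+0.01026) = 0.73817
t = 6: p = 0.73817 + (+0.00617) = 0.74435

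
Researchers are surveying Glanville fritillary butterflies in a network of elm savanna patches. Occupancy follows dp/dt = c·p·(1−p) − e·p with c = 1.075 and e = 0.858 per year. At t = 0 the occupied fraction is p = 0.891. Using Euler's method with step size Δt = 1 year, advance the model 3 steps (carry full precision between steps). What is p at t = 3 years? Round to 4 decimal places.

Update rule: p ← p + [c·p·(1−p) − e·p]·Δt with Δt = 1.
t = 1: p = 0.89100 + (-0.66008) = 0.23092
t = 2: p = 0.23092 + (-0.00722) = 0.22371
t = 3: p = 0.22371 + (-0.00525) = 0.21846

0.2185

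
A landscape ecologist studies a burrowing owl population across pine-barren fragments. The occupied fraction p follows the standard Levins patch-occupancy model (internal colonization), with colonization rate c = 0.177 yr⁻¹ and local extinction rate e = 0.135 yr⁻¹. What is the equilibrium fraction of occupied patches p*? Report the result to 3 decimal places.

Setting dp/dt = 0 and dividing through by p* gives c·(1−p*) = e.
So p* = 1 − e/c = 1 − 0.135/0.177 = 1 − 0.7627 = 0.2373.

0.237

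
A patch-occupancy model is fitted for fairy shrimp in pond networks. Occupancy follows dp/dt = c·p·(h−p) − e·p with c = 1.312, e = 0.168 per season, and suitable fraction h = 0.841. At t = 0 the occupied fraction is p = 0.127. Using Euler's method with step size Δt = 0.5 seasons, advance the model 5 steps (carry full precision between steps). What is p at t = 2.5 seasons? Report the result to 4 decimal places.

0.4764

Update rule: p ← p + [c·p·(h−p) − e·p]·Δt with Δt = 0.5.
p: 0.12700 → 0.17582  (Δp = +0.04882)
p: 0.17582 → 0.23777  (Δp = +0.06195)
p: 0.23777 → 0.31188  (Δp = +0.07412)
p: 0.31188 → 0.39394  (Δp = +0.08206)
p: 0.39394 → 0.47638  (Δp = +0.08244)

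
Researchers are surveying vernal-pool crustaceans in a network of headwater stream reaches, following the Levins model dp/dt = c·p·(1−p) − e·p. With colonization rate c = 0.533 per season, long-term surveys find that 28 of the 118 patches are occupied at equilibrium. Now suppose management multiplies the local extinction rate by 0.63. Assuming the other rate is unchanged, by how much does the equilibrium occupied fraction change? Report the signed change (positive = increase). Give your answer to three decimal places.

0.282

Observed p* = 28/118 = 0.23729.
Balance c(1−p*) = e gives e = 0.533×(1 − 0.23729) = 0.40652.
New p* = 1 − e/c = 1 − 0.25611/0.53300 = 0.51949.
Δp* = 0.51949 − 0.23729 = +0.28220.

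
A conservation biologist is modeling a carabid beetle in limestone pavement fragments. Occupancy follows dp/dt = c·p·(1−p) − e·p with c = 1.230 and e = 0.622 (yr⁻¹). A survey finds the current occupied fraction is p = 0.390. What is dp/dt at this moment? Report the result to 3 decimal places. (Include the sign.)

0.050

Colonization term: c·p·(1−p) = 1.230×0.390×0.6100 = 0.29262.
Extinction term: e·p = 0.24258.
dp/dt = 0.29262 − 0.24258 = 0.05004.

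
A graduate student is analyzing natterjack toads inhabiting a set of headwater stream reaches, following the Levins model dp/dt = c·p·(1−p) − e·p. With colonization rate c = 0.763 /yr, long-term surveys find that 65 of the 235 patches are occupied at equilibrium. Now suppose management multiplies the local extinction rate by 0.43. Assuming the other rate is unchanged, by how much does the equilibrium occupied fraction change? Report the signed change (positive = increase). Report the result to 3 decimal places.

Observed p* = 65/235 = 0.27660.
Balance c(1−p*) = e gives e = 0.763×(1 − 0.27660) = 0.55195.
New p* = 1 − e/c = 1 − 0.23734/0.76300 = 0.68894.
Δp* = 0.68894 − 0.27660 = +0.41234.

0.412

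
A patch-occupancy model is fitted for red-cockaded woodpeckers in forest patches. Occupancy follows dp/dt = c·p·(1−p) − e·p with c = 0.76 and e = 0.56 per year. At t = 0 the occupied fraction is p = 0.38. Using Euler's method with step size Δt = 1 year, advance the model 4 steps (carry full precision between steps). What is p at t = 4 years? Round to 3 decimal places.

0.298

Update rule: p ← p + [c·p·(1−p) − e·p]·Δt with Δt = 1.
  1  |  dp/dt·Δt = -0.033744  |  p_1 = 0.346256
  2  |  dp/dt·Δt = -0.021868  |  p_2 = 0.324388
  3  |  dp/dt·Δt = -0.015095  |  p_3 = 0.309293
  4  |  dp/dt·Δt = -0.010845  |  p_4 = 0.298448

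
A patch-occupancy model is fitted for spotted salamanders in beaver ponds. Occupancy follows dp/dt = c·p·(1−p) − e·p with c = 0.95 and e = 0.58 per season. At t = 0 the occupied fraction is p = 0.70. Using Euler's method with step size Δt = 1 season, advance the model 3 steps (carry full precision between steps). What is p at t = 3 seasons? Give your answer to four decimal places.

0.4214

Update rule: p ← p + [c·p·(1−p) − e·p]·Δt with Δt = 1.
p: 0.70000 → 0.49350  (Δp = -0.20650)
p: 0.49350 → 0.44473  (Δp = -0.04877)
p: 0.44473 → 0.42138  (Δp = -0.02335)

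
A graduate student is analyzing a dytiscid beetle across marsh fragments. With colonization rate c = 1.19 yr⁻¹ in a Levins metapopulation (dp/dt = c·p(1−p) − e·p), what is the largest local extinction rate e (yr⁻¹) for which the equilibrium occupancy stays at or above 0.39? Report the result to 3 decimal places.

1 − e/c ≥ 0.39 ⇒ e ≤ c(1 − 0.39) = 1.19 × 0.6100.
e_max = 0.7259.

0.726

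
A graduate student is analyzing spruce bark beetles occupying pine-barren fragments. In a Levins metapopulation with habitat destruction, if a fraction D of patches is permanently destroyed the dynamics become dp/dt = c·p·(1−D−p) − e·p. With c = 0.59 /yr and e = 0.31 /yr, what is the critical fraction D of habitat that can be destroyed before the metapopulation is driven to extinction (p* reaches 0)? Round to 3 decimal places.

0.475

The nontrivial equilibrium is p* = (1−D) − e/c; extinction occurs when this hits zero.
So D_crit = 1 − e/c = 1 − 0.31/0.59 = 1 − 0.5254 = 0.4746.
Note this equals the original equilibrium occupancy — the Levins extinction-debt result.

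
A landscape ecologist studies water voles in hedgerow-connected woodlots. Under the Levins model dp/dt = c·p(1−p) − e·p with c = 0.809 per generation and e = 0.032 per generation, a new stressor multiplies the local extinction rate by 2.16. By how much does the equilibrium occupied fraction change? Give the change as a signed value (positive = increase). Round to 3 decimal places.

Before: p* = 1 − 0.032/0.809 = 0.9604.
After the change, c = 0.809, e = 0.06912, so p* = 1 − 0.06912/0.809 = 0.9146.
Δp* = 0.9146 − 0.9604 = -0.0459.

-0.046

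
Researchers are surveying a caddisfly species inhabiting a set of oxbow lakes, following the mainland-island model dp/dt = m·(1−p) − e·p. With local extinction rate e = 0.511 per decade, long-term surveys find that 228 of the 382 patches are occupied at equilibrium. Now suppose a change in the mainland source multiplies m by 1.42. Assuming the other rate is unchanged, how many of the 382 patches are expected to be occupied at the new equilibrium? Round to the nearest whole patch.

259

Observed p* = 228/382 = 0.59686.
Balance m(1−p*) = e·p* gives m = e·p*/(1−p*) = 0.511×0.59686/0.40314 = 0.75655.
New p* = m/(m+e) = 1.07430/(1.07430+0.51100) = 0.67766.
Expected occupied = 382 × 0.67766 = 258.87 ≈ 259.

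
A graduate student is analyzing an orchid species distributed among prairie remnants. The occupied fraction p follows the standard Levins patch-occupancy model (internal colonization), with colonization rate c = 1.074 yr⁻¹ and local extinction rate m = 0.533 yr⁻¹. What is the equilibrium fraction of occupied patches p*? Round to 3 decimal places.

Setting dp/dt = 0 and dividing through by p* gives c·(1−p*) = m.
So p* = 1 − m/c = 1 − 0.533/1.074 = 1 − 0.4963 = 0.5037.

0.504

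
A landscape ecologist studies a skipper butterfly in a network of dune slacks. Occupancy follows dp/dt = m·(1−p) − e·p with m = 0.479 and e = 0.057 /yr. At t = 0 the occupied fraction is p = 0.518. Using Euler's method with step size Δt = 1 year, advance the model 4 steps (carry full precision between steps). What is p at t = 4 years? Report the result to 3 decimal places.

0.876

Update rule: p ← p + [m·(1−p) − e·p]·Δt with Δt = 1.
t = 1: p = 0.51800 + (+0.20135) = 0.71935
t = 2: p = 0.71935 + (+0.09343) = 0.81278
t = 3: p = 0.81278 + (+0.04335) = 0.85613
t = 4: p = 0.85613 + (+0.02011) = 0.87624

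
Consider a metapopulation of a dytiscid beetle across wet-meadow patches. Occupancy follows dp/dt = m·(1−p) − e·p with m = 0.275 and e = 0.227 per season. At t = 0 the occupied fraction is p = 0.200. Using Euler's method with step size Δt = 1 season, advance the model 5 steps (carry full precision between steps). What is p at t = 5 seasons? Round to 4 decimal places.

Update rule: p ← p + [m·(1−p) − e·p]·Δt with Δt = 1.
t = 1: p = 0.20000 + (+0.17460) = 0.37460
t = 2: p = 0.37460 + (+0.08695) = 0.46155
t = 3: p = 0.46155 + (+0.04330) = 0.50485
t = 4: p = 0.50485 + (+0.02156) = 0.52642
t = 5: p = 0.52642 + (+0.01074) = 0.53716

0.5372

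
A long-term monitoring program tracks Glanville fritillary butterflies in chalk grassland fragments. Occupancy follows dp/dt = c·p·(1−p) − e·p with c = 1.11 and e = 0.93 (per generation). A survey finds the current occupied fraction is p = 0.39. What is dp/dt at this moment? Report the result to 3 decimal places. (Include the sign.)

Colonization term: c·p·(1−p) = 1.11×0.39×0.6100 = 0.26407.
Extinction term: e·p = 0.36270.
dp/dt = 0.26407 − 0.36270 = -0.09863.

-0.099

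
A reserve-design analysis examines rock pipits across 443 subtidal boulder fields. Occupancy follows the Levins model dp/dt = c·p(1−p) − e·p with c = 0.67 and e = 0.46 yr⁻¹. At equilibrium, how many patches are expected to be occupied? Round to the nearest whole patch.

p* = 1 − e/c = 1 − 0.46/0.67 = 0.3134.
Expected occupied patches = N × p* = 443 × 0.3134 = 138.85 ≈ 139.

139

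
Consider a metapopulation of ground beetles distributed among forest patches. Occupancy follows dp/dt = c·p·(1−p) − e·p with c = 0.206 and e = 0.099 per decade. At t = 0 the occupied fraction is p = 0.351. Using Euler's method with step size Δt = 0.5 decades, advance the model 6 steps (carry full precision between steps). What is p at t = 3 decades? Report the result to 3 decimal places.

Update rule: p ← p + [c·p·(1−p) − e·p]·Δt with Δt = 0.5.
p: 0.35100 → 0.35709  (Δp = +0.00609)
p: 0.35709 → 0.36306  (Δp = +0.00597)
p: 0.36306 → 0.36891  (Δp = +0.00585)
p: 0.36891 → 0.37463  (Δp = +0.00572)
p: 0.37463 → 0.38021  (Δp = +0.00559)
p: 0.38021 → 0.38566  (Δp = +0.00545)

0.386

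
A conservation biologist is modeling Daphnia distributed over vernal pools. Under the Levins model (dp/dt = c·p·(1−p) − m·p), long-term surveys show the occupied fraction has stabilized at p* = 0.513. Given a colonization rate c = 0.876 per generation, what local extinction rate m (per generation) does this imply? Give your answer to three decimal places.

At equilibrium c(1−p*) = m.
m = 0.876 × (1 − 0.513) = 0.876 × 0.4870 = 0.4266.

0.427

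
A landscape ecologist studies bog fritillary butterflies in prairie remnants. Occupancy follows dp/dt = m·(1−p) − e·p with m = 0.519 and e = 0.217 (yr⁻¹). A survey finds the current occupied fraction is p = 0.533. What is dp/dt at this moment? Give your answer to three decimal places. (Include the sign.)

Colonization term: m·(1−p) = 0.519×0.4670 = 0.24237.
Extinction term: e·p = 0.11566.
dp/dt = 0.24237 − 0.11566 = 0.12671.

0.127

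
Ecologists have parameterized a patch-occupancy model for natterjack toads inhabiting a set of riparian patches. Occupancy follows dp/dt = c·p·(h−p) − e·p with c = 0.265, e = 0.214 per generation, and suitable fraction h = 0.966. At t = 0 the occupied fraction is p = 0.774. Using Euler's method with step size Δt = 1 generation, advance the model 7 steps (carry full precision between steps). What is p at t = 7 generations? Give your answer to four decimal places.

Update rule: p ← p + [c·p·(h−p) − e·p]·Δt with Δt = 1.
step 1: Δp = -0.12625, p = 0.64775
step 2: Δp = -0.08399, p = 0.56376
step 3: Δp = -0.06055, p = 0.50321
step 4: Δp = -0.04597, p = 0.45723
step 5: Δp = -0.03620, p = 0.42103
step 6: Δp = -0.02930, p = 0.39173
step 7: Δp = -0.02422, p = 0.36752

0.3675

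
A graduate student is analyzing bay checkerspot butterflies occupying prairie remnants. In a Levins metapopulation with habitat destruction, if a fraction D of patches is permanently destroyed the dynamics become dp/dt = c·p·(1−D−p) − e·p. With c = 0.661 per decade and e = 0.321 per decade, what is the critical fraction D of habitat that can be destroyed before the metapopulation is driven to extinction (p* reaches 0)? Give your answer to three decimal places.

0.514

The nontrivial equilibrium is p* = (1−D) − e/c; extinction occurs when this hits zero.
So D_crit = 1 − e/c = 1 − 0.321/0.661 = 1 − 0.4856 = 0.5144.
Note this equals the original equilibrium occupancy — the Levins extinction-debt result.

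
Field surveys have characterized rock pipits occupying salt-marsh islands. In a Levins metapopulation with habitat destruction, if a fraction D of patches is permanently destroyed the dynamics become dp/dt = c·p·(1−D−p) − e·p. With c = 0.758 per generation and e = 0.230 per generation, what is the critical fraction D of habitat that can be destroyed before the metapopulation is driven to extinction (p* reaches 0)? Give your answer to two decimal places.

The nontrivial equilibrium is p* = (1−D) − e/c; extinction occurs when this hits zero.
So D_crit = 1 − e/c = 1 − 0.230/0.758 = 1 − 0.3034 = 0.6966.
This equals the undisturbed p*, a classic result of Lande's extension.

0.70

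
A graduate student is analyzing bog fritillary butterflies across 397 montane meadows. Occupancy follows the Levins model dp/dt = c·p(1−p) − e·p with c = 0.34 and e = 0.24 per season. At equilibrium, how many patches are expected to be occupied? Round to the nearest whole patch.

p* = 1 − e/c = 1 − 0.24/0.34 = 0.2941.
Expected occupied patches = N × p* = 397 × 0.2941 = 116.76 ≈ 117.

117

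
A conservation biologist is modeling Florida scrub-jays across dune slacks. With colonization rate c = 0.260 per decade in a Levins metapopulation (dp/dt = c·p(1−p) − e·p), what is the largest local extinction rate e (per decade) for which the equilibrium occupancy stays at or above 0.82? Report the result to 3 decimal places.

0.047

1 − e/c ≥ 0.82 ⇒ e ≤ c(1 − 0.82) = 0.260 × 0.1800.
e_max = 0.0468.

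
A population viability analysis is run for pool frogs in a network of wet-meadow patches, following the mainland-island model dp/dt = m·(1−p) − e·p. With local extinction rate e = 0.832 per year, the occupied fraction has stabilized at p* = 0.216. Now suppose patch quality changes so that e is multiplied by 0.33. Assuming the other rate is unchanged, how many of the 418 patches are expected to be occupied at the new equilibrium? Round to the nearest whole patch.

Balance m(1−p*) = e·p* gives m = e·p*/(1−p*) = 0.832×0.21600/0.78400 = 0.22922.
New p* = m/(m+e) = 0.22922/(0.22922+0.27456) = 0.45500.
Expected occupied = 418 × 0.45500 = 190.19 ≈ 190.

190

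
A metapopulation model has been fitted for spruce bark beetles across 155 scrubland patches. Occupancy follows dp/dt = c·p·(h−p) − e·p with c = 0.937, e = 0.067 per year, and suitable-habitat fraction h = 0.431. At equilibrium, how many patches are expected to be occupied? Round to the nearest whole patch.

p* = h − e/c = 0.431 − 0.0715 = 0.3595.
Expected occupied patches = N × p* = 155 × 0.3595 = 55.72 ≈ 56.

56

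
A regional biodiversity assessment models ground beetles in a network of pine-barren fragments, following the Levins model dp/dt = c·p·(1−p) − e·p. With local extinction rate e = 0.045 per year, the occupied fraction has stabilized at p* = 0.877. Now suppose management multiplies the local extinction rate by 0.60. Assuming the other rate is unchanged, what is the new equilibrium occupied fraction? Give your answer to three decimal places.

Balance c(1−p*) = e gives c = e/(1 − 0.87700) = 0.045/0.12300 = 0.36585.
New p* = 1 − e/c = 1 − 0.02700/0.36585 = 0.92620.

0.926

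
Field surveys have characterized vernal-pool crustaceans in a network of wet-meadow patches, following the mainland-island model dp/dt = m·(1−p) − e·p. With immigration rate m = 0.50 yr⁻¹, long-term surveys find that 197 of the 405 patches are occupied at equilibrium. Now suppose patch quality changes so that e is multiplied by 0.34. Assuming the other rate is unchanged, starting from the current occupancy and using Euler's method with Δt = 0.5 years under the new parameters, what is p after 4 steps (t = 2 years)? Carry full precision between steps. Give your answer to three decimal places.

0.688

Observed p* = 197/405 = 0.48642.
Balance m(1−p*) = e·p* gives e = m(1−p*)/p* = 0.50×0.51358/0.48642 = 0.52792.
Starting from p₀ = 0.48642; update p ← p + (dp/dt)·Δt with the new parameters.
step 1: Δp = +0.08474, p = 0.57116
step 2: Δp = +0.05595, p = 0.62711
step 3: Δp = +0.03694, p = 0.66405
step 4: Δp = +0.02439, p = 0.68844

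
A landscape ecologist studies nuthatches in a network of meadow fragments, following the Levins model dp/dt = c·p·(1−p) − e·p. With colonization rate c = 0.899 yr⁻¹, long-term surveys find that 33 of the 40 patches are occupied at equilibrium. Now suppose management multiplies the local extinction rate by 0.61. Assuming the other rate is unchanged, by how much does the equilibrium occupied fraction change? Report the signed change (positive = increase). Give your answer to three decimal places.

Observed p* = 33/40 = 0.82500.
Balance c(1−p*) = e gives e = 0.899×(1 − 0.82500) = 0.15733.
New p* = 1 − e/c = 1 − 0.09597/0.89900 = 0.89325.
Δp* = 0.89325 − 0.82500 = +0.06825.

0.068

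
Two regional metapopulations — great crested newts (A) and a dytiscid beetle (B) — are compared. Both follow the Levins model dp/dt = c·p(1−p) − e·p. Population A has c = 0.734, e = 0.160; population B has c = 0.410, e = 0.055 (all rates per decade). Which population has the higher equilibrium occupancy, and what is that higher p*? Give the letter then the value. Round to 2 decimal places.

B, 0.87

A: p*_A = 1 − 0.160/0.734 = 0.7820.
B: p*_B = 1 − 0.055/0.410 = 0.8659.
B is higher at 0.8659.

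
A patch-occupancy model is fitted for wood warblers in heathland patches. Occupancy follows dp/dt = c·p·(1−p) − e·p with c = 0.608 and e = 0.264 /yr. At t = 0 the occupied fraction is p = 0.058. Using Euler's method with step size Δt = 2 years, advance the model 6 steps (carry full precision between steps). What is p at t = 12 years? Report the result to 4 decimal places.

0.4888

Update rule: p ← p + [c·p·(1−p) − e·p]·Δt with Δt = 2.
t = 2: p = 0.05800 + (+0.03581) = 0.09381
t = 4: p = 0.09381 + (+0.05384) = 0.14766
t = 6: p = 0.14766 + (+0.07508) = 0.22273
t = 8: p = 0.22273 + (+0.09291) = 0.31564
t = 10: p = 0.31564 + (+0.09601) = 0.41166
t = 12: p = 0.41166 + (+0.07716) = 0.48881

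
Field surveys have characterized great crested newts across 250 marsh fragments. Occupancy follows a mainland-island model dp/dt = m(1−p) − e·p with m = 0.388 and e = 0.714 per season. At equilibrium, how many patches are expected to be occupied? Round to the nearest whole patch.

p* = m/(m+e) = 0.388/1.1020 = 0.3521.
Expected occupied patches = N × p* = 250 × 0.3521 = 88.02 ≈ 88.

88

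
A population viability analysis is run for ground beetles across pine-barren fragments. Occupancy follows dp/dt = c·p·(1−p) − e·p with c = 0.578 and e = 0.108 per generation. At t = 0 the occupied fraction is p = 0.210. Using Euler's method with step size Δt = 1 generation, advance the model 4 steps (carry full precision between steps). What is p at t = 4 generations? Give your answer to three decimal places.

0.558

Update rule: p ← p + [c·p·(1−p) − e·p]·Δt with Δt = 1.
step 1: Δp = +0.07321, p = 0.28321
step 2: Δp = +0.08675, p = 0.36996
step 3: Δp = +0.09477, p = 0.46473
step 4: Δp = +0.09359, p = 0.55832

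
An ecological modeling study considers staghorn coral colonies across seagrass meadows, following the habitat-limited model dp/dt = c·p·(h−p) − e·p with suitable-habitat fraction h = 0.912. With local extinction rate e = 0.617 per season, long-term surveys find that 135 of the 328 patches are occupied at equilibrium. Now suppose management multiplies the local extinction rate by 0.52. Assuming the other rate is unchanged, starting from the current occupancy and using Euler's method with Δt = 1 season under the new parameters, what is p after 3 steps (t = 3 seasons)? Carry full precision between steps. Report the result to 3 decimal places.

Observed p* = 135/328 = 0.41159.
Balance c(h−p*) = e gives c = e/(0.912 − 0.41159) = 0.617/0.50041 = 1.23298.
Starting from p₀ = 0.41159; update p ← p + (dp/dt)·Δt with the new parameters.
step 1: Δp = +0.12190, p = 0.53348
step 2: Δp = +0.07782, p = 0.61130
step 3: Δp = +0.03052, p = 0.64181

0.642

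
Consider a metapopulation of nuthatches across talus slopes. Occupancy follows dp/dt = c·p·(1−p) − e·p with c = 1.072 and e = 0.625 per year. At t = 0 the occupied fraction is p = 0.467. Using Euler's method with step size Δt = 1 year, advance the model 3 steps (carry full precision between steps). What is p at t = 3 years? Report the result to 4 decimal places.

0.4241

Update rule: p ← p + [c·p·(1−p) − e·p]·Δt with Δt = 1.
step 1: Δp = -0.02504, p = 0.44196
step 2: Δp = -0.01183, p = 0.43012
step 3: Δp = -0.00606, p = 0.42406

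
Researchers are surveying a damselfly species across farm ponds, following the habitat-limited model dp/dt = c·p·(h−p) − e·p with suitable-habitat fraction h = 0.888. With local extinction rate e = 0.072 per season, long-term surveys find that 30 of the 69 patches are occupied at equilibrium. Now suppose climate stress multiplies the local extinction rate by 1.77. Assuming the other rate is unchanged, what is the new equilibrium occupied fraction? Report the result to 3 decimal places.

0.086

Observed p* = 30/69 = 0.43478.
Balance c(h−p*) = e gives c = e/(0.888 − 0.43478) = 0.072/0.45322 = 0.15886.
New p* = 0.888 − e/c = 0.888 − 0.12744/0.15886 = 0.08578.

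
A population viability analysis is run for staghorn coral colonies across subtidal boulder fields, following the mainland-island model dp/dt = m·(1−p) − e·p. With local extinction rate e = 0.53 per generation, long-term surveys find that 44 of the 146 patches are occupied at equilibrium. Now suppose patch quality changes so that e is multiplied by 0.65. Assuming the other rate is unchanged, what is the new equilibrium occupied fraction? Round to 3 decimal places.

0.399

Observed p* = 44/146 = 0.30137.
Balance m(1−p*) = e·p* gives m = e·p*/(1−p*) = 0.53×0.30137/0.69863 = 0.22863.
New p* = m/(m+e) = 0.22863/(0.22863+0.34450) = 0.39891.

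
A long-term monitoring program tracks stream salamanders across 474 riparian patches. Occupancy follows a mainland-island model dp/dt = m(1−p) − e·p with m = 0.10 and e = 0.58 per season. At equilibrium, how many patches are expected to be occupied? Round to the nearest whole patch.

70

p* = m/(m+e) = 0.10/0.6800 = 0.1471.
Expected occupied patches = N × p* = 474 × 0.1471 = 69.71 ≈ 70.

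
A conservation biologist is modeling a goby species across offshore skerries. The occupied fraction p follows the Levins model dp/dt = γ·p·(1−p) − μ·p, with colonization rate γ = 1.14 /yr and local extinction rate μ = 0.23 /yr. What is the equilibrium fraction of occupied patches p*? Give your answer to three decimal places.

Setting dp/dt = 0 and dividing through by p* gives γ·(1−p*) = μ.
So p* = 1 − μ/γ = 1 − 0.23/1.14 = 1 − 0.2018 = 0.7982.

0.798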